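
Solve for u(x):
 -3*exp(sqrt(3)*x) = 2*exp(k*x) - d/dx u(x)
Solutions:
 u(x) = C1 + sqrt(3)*exp(sqrt(3)*x) + 2*exp(k*x)/k


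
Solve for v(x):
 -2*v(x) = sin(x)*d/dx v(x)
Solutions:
 v(x) = C1*(cos(x) + 1)/(cos(x) - 1)


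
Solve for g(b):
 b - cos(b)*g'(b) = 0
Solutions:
 g(b) = C1 + Integral(b/cos(b), b)


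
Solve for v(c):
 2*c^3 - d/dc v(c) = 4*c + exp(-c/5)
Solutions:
 v(c) = C1 + c^4/2 - 2*c^2 + 5*exp(-c/5)


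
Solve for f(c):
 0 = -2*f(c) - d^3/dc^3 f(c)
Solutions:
 f(c) = C3*exp(-2^(1/3)*c) + (C1*sin(2^(1/3)*sqrt(3)*c/2) + C2*cos(2^(1/3)*sqrt(3)*c/2))*exp(2^(1/3)*c/2)


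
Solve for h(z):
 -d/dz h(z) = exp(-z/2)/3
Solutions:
 h(z) = C1 + 2*exp(-z/2)/3


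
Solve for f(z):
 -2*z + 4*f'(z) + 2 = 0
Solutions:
 f(z) = C1 + z^2/4 - z/2


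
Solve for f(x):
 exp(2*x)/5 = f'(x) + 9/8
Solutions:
 f(x) = C1 - 9*x/8 + exp(2*x)/10


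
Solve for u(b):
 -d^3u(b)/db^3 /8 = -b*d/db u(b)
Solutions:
 u(b) = C1 + Integral(C2*airyai(2*b) + C3*airybi(2*b), b)


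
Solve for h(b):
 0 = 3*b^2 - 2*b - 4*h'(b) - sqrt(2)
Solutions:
 h(b) = C1 + b^3/4 - b^2/4 - sqrt(2)*b/4


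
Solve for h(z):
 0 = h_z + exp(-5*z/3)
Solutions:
 h(z) = C1 + 3*exp(-5*z/3)/5


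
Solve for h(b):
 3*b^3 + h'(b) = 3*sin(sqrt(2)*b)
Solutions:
 h(b) = C1 - 3*b^4/4 - 3*sqrt(2)*cos(sqrt(2)*b)/2


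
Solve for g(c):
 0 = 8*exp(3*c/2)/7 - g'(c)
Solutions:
 g(c) = C1 + 16*exp(3*c/2)/21


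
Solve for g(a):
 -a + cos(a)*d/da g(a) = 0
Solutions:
 g(a) = C1 + Integral(a/cos(a), a)


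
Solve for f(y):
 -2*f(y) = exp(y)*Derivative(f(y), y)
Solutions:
 f(y) = C1*exp(2*exp(-y))


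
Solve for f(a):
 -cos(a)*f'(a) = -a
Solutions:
 f(a) = C1 + Integral(a/cos(a), a)


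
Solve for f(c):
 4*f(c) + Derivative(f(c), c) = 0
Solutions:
 f(c) = C1*exp(-4*c)


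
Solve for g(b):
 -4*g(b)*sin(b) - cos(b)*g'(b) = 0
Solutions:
 g(b) = C1*cos(b)^4


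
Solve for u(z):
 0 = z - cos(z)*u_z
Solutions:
 u(z) = C1 + Integral(z/cos(z), z)


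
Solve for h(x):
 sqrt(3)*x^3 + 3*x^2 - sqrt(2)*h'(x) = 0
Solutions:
 h(x) = C1 + sqrt(6)*x^4/8 + sqrt(2)*x^3/2


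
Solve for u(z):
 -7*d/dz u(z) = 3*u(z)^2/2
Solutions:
 u(z) = 14/(C1 + 3*z)


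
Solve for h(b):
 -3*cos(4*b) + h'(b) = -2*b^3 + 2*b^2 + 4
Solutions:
 h(b) = C1 - b^4/2 + 2*b^3/3 + 4*b + 3*sin(4*b)/4


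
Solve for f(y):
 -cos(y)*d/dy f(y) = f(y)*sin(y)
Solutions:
 f(y) = C1*cos(y)


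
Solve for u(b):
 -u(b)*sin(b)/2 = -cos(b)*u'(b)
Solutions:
 u(b) = C1/sqrt(cos(b))


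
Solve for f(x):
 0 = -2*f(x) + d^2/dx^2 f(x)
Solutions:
 f(x) = C1*exp(-sqrt(2)*x) + C2*exp(sqrt(2)*x)


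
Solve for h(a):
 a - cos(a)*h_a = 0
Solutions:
 h(a) = C1 + Integral(a/cos(a), a)


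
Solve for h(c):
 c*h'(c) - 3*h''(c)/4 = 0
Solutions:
 h(c) = C1 + C2*erfi(sqrt(6)*c/3)


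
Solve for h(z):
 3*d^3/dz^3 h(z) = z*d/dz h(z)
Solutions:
 h(z) = C1 + Integral(C2*airyai(3^(2/3)*z/3) + C3*airybi(3^(2/3)*z/3), z)


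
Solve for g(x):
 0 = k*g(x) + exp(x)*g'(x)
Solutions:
 g(x) = C1*exp(k*exp(-x))


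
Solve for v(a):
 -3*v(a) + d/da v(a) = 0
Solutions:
 v(a) = C1*exp(3*a)


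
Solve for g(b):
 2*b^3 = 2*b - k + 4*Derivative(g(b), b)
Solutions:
 g(b) = C1 + b^4/8 - b^2/4 + b*k/4


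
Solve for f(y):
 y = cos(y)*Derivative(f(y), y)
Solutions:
 f(y) = C1 + Integral(y/cos(y), y)


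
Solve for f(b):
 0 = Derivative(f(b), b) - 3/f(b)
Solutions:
 f(b) = -sqrt(C1 + 6*b)
 f(b) = sqrt(C1 + 6*b)


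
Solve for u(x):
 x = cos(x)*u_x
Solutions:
 u(x) = C1 + Integral(x/cos(x), x)


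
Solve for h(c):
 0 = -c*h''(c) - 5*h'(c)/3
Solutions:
 h(c) = C1 + C2/c^(2/3)


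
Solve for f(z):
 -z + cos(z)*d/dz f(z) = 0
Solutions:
 f(z) = C1 + Integral(z/cos(z), z)


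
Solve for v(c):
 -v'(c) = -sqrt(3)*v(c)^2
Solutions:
 v(c) = -1/(C1 + sqrt(3)*c)


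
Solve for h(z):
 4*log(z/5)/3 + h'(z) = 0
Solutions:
 h(z) = C1 - 4*z*log(z)/3 + 4*z/3 + 4*z*log(5)/3


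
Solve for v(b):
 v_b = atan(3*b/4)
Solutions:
 v(b) = C1 + b*atan(3*b/4) - 2*log(9*b^2 + 16)/3


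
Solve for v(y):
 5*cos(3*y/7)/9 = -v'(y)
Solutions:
 v(y) = C1 - 35*sin(3*y/7)/27


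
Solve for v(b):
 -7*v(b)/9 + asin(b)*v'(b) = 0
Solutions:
 v(b) = C1*exp(7*Integral(1/asin(b), b)/9)


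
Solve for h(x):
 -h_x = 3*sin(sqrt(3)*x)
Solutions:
 h(x) = C1 + sqrt(3)*cos(sqrt(3)*x)


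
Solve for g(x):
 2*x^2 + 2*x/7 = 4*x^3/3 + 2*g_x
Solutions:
 g(x) = C1 - x^4/6 + x^3/3 + x^2/14


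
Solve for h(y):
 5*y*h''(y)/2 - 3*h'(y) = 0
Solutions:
 h(y) = C1 + C2*y^(11/5)


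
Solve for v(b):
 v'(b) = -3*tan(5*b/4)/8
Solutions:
 v(b) = C1 + 3*log(cos(5*b/4))/10


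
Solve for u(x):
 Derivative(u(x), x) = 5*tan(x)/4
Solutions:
 u(x) = C1 - 5*log(cos(x))/4


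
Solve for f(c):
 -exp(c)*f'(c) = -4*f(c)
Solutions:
 f(c) = C1*exp(-4*exp(-c))


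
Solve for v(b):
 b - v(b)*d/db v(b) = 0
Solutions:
 v(b) = -sqrt(C1 + b^2)
 v(b) = sqrt(C1 + b^2)


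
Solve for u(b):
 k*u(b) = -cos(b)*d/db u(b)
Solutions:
 u(b) = C1*exp(k*(log(sin(b) - 1) - log(sin(b) + 1))/2)


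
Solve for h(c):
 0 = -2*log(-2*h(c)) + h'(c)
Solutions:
 -Integral(1/(log(-_y) + log(2)), (_y, h(c)))/2 = C1 - c


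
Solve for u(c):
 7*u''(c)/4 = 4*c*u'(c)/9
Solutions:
 u(c) = C1 + C2*erfi(2*sqrt(14)*c/21)


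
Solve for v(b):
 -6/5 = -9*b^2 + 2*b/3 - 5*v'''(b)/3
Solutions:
 v(b) = C1 + C2*b + C3*b^2 - 9*b^5/100 + b^4/60 + 3*b^3/25


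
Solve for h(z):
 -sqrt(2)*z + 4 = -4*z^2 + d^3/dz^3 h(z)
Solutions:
 h(z) = C1 + C2*z + C3*z^2 + z^5/15 - sqrt(2)*z^4/24 + 2*z^3/3


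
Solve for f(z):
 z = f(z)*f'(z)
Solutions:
 f(z) = -sqrt(C1 + z^2)
 f(z) = sqrt(C1 + z^2)


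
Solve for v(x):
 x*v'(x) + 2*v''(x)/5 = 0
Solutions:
 v(x) = C1 + C2*erf(sqrt(5)*x/2)


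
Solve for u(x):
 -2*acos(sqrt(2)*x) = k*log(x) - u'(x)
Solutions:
 u(x) = C1 + k*x*(log(x) - 1) + 2*x*acos(sqrt(2)*x) - sqrt(2)*sqrt(1 - 2*x^2)


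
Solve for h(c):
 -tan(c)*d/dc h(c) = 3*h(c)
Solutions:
 h(c) = C1/sin(c)^3


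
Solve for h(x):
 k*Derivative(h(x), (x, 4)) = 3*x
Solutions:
 h(x) = C1 + C2*x + C3*x^2 + C4*x^3 + x^5/(40*k)


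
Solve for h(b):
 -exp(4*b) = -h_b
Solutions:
 h(b) = C1 + exp(4*b)/4


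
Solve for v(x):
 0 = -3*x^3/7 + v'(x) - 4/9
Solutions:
 v(x) = C1 + 3*x^4/28 + 4*x/9


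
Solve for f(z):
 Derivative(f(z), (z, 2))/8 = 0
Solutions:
 f(z) = C1 + C2*z


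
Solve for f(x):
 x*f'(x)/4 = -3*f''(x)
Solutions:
 f(x) = C1 + C2*erf(sqrt(6)*x/12)


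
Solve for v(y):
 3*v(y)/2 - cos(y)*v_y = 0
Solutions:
 v(y) = C1*(sin(y) + 1)^(3/4)/(sin(y) - 1)^(3/4)


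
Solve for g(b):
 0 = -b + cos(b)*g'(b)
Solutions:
 g(b) = C1 + Integral(b/cos(b), b)


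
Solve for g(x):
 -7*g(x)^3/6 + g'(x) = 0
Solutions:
 g(x) = -sqrt(3)*sqrt(-1/(C1 + 7*x))
 g(x) = sqrt(3)*sqrt(-1/(C1 + 7*x))


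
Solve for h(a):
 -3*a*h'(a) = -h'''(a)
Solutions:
 h(a) = C1 + Integral(C2*airyai(3^(1/3)*a) + C3*airybi(3^(1/3)*a), a)


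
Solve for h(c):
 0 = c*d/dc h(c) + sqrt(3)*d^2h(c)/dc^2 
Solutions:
 h(c) = C1 + C2*erf(sqrt(2)*3^(3/4)*c/6)


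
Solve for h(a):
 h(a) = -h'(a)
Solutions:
 h(a) = C1*exp(-a)


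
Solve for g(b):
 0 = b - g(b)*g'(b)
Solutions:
 g(b) = -sqrt(C1 + b^2)
 g(b) = sqrt(C1 + b^2)


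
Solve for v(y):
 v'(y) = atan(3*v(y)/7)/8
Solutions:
 Integral(1/atan(3*_y/7), (_y, v(y))) = C1 + y/8


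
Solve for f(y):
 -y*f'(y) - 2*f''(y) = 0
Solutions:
 f(y) = C1 + C2*erf(y/2)


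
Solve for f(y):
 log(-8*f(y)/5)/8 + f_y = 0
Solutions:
 8*Integral(1/(log(-_y) - log(5) + 3*log(2)), (_y, f(y))) = C1 - y


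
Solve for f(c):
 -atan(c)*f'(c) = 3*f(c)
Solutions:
 f(c) = C1*exp(-3*Integral(1/atan(c), c))


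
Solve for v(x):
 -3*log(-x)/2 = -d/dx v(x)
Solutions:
 v(x) = C1 + 3*x*log(-x)/2 - 3*x/2


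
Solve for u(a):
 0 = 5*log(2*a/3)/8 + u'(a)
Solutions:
 u(a) = C1 - 5*a*log(a)/8 - 5*a*log(2)/8 + 5*a/8 + 5*a*log(3)/8


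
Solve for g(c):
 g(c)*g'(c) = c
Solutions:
 g(c) = -sqrt(C1 + c^2)
 g(c) = sqrt(C1 + c^2)


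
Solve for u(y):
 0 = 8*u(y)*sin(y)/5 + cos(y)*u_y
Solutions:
 u(y) = C1*cos(y)^(8/5)


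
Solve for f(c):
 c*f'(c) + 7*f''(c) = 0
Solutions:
 f(c) = C1 + C2*erf(sqrt(14)*c/14)


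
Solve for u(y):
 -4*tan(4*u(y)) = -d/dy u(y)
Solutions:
 u(y) = -asin(C1*exp(16*y))/4 + pi/4
 u(y) = asin(C1*exp(16*y))/4


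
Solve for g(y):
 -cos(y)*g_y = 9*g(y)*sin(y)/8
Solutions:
 g(y) = C1*cos(y)^(9/8)


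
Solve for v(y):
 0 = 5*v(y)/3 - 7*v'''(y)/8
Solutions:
 v(y) = C3*exp(2*21^(2/3)*5^(1/3)*y/21) + (C1*sin(3^(1/6)*5^(1/3)*7^(2/3)*y/7) + C2*cos(3^(1/6)*5^(1/3)*7^(2/3)*y/7))*exp(-21^(2/3)*5^(1/3)*y/21)


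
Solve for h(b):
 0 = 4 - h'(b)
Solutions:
 h(b) = C1 + 4*b


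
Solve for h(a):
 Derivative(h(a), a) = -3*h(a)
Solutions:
 h(a) = C1*exp(-3*a)


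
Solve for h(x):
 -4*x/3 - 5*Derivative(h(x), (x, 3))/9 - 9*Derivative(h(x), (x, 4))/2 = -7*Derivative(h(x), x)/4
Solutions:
 h(x) = C1 + C2*exp(-x*(200*2^(2/3)/(729*sqrt(234197481) + 11156261)^(1/3) + 40 + 2^(1/3)*(729*sqrt(234197481) + 11156261)^(1/3))/972)*sin(2^(1/3)*sqrt(3)*x*(-(729*sqrt(234197481) + 11156261)^(1/3) + 200*2^(1/3)/(729*sqrt(234197481) + 11156261)^(1/3))/972) + C3*exp(-x*(200*2^(2/3)/(729*sqrt(234197481) + 11156261)^(1/3) + 40 + 2^(1/3)*(729*sqrt(234197481) + 11156261)^(1/3))/972)*cos(2^(1/3)*sqrt(3)*x*(-(729*sqrt(234197481) + 11156261)^(1/3) + 200*2^(1/3)/(729*sqrt(234197481) + 11156261)^(1/3))/972) + C4*exp(x*(-20 + 200*2^(2/3)/(729*sqrt(234197481) + 11156261)^(1/3) + 2^(1/3)*(729*sqrt(234197481) + 11156261)^(1/3))/486) + 8*x^2/21


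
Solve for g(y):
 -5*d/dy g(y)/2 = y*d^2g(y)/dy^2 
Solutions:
 g(y) = C1 + C2/y^(3/2)


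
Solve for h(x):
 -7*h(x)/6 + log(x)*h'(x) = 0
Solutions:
 h(x) = C1*exp(7*li(x)/6)


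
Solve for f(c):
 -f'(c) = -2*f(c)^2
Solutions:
 f(c) = -1/(C1 + 2*c)


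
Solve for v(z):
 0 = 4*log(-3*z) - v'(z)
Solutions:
 v(z) = C1 + 4*z*log(-z) + 4*z*(-1 + log(3))


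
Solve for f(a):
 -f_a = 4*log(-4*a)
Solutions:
 f(a) = C1 - 4*a*log(-a) + 4*a*(1 - 2*log(2))


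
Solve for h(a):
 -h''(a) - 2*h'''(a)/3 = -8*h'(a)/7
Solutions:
 h(a) = C1 + C2*exp(a*(-21 + sqrt(1785))/28) + C3*exp(-a*(21 + sqrt(1785))/28)


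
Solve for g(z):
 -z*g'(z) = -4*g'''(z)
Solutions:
 g(z) = C1 + Integral(C2*airyai(2^(1/3)*z/2) + C3*airybi(2^(1/3)*z/2), z)


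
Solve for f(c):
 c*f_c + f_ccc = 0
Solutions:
 f(c) = C1 + Integral(C2*airyai(-c) + C3*airybi(-c), c)


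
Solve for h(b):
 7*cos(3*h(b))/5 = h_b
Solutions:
 -7*b/5 - log(sin(3*h(b)) - 1)/6 + log(sin(3*h(b)) + 1)/6 = C1


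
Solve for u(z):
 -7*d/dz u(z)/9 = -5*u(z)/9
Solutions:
 u(z) = C1*exp(5*z/7)


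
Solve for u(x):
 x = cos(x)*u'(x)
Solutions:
 u(x) = C1 + Integral(x/cos(x), x)


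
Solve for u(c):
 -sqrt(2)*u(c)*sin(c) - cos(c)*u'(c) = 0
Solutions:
 u(c) = C1*cos(c)^(sqrt(2))


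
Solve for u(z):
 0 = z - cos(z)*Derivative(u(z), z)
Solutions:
 u(z) = C1 + Integral(z/cos(z), z)


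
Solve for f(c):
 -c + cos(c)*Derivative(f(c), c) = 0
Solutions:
 f(c) = C1 + Integral(c/cos(c), c)


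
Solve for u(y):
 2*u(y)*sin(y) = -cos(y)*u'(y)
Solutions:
 u(y) = C1*cos(y)^2


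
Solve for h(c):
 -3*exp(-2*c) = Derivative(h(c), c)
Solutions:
 h(c) = C1 + 3*exp(-2*c)/2


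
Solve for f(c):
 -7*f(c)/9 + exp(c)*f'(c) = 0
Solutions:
 f(c) = C1*exp(-7*exp(-c)/9)


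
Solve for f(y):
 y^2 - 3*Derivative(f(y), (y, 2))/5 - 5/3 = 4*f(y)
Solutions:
 f(y) = C1*sin(2*sqrt(15)*y/3) + C2*cos(2*sqrt(15)*y/3) + y^2/4 - 59/120


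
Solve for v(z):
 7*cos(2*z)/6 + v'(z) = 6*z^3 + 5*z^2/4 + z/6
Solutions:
 v(z) = C1 + 3*z^4/2 + 5*z^3/12 + z^2/12 - 7*sin(2*z)/12


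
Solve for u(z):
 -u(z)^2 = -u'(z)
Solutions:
 u(z) = -1/(C1 + z)


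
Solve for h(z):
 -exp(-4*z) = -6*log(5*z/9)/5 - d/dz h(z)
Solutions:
 h(z) = C1 - 6*z*log(z)/5 + 6*z*(-log(5) + 1 + 2*log(3))/5 - exp(-4*z)/4


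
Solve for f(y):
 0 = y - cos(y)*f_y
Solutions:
 f(y) = C1 + Integral(y/cos(y), y)


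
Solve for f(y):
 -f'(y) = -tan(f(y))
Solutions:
 f(y) = pi - asin(C1*exp(y))
 f(y) = asin(C1*exp(y))


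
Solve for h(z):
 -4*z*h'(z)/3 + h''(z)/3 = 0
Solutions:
 h(z) = C1 + C2*erfi(sqrt(2)*z)


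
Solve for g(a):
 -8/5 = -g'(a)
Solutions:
 g(a) = C1 + 8*a/5


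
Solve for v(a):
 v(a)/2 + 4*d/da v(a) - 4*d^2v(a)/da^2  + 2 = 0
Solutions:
 v(a) = C1*exp(a*(2 - sqrt(6))/4) + C2*exp(a*(2 + sqrt(6))/4) - 4


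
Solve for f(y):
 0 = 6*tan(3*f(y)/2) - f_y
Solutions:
 f(y) = -2*asin(C1*exp(9*y))/3 + 2*pi/3
 f(y) = 2*asin(C1*exp(9*y))/3


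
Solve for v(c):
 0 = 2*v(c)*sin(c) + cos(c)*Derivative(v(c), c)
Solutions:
 v(c) = C1*cos(c)^2


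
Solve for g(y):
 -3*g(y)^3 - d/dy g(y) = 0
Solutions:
 g(y) = -sqrt(2)*sqrt(-1/(C1 - 3*y))/2
 g(y) = sqrt(2)*sqrt(-1/(C1 - 3*y))/2


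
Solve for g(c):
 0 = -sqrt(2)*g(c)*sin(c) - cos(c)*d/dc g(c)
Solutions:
 g(c) = C1*cos(c)^(sqrt(2))


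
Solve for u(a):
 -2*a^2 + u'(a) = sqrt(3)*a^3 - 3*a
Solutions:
 u(a) = C1 + sqrt(3)*a^4/4 + 2*a^3/3 - 3*a^2/2


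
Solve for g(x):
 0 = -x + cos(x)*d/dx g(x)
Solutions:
 g(x) = C1 + Integral(x/cos(x), x)


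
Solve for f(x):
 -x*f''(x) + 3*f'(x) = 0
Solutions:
 f(x) = C1 + C2*x^4


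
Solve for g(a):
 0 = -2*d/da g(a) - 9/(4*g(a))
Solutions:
 g(a) = -sqrt(C1 - 9*a)/2
 g(a) = sqrt(C1 - 9*a)/2


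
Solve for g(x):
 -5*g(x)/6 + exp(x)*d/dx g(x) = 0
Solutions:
 g(x) = C1*exp(-5*exp(-x)/6)


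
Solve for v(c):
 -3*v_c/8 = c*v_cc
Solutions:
 v(c) = C1 + C2*c^(5/8)


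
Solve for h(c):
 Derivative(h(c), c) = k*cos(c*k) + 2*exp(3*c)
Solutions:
 h(c) = C1 + 2*exp(3*c)/3 + sin(c*k)


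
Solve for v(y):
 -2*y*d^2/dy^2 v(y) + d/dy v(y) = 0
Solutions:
 v(y) = C1 + C2*y^(3/2)


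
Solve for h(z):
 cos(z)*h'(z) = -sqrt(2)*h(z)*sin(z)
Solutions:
 h(z) = C1*cos(z)^(sqrt(2))


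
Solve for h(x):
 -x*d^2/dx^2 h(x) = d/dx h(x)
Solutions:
 h(x) = C1 + C2*log(x)


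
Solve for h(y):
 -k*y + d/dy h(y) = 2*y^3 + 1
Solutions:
 h(y) = C1 + k*y^2/2 + y^4/2 + y


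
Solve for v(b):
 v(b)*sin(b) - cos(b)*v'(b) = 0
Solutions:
 v(b) = C1/cos(b)


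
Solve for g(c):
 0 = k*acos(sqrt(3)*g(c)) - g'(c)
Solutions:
 Integral(1/acos(sqrt(3)*_y), (_y, g(c))) = C1 + c*k


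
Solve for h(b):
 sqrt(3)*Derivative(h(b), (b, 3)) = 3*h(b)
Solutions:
 h(b) = C3*exp(3^(1/6)*b) + (C1*sin(3^(2/3)*b/2) + C2*cos(3^(2/3)*b/2))*exp(-3^(1/6)*b/2)


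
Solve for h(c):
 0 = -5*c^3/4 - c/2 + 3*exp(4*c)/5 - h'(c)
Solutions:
 h(c) = C1 - 5*c^4/16 - c^2/4 + 3*exp(4*c)/20


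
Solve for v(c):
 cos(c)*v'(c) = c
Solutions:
 v(c) = C1 + Integral(c/cos(c), c)


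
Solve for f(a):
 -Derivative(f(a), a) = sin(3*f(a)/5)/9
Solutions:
 a/9 + 5*log(cos(3*f(a)/5) - 1)/6 - 5*log(cos(3*f(a)/5) + 1)/6 = C1


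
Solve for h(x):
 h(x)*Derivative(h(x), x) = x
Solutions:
 h(x) = -sqrt(C1 + x^2)
 h(x) = sqrt(C1 + x^2)


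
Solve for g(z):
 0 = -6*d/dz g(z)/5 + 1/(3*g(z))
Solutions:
 g(z) = -sqrt(C1 + 5*z)/3
 g(z) = sqrt(C1 + 5*z)/3


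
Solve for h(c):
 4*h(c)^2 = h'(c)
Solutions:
 h(c) = -1/(C1 + 4*c)


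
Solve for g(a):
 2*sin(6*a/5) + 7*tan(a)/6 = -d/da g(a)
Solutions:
 g(a) = C1 + 7*log(cos(a))/6 + 5*cos(6*a/5)/3


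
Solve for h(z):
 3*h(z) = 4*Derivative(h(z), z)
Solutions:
 h(z) = C1*exp(3*z/4)


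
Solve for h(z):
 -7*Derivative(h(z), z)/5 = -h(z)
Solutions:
 h(z) = C1*exp(5*z/7)


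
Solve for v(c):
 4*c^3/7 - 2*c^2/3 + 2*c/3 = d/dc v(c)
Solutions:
 v(c) = C1 + c^4/7 - 2*c^3/9 + c^2/3


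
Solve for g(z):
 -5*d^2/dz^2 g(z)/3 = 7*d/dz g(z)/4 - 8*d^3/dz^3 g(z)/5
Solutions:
 g(z) = C1 + C2*exp(z*(25 - sqrt(3145))/48) + C3*exp(z*(25 + sqrt(3145))/48)


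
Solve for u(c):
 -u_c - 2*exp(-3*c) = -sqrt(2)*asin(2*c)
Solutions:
 u(c) = C1 + sqrt(2)*c*asin(2*c) + sqrt(2)*sqrt(1 - 4*c^2)/2 + 2*exp(-3*c)/3


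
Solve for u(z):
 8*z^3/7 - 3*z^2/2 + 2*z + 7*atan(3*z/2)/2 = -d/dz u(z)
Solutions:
 u(z) = C1 - 2*z^4/7 + z^3/2 - z^2 - 7*z*atan(3*z/2)/2 + 7*log(9*z^2 + 4)/6


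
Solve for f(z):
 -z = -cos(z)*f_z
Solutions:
 f(z) = C1 + Integral(z/cos(z), z)


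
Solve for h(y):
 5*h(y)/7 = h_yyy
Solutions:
 h(y) = C3*exp(5^(1/3)*7^(2/3)*y/7) + (C1*sin(sqrt(3)*5^(1/3)*7^(2/3)*y/14) + C2*cos(sqrt(3)*5^(1/3)*7^(2/3)*y/14))*exp(-5^(1/3)*7^(2/3)*y/14)


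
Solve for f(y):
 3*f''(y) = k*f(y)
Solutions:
 f(y) = C1*exp(-sqrt(3)*sqrt(k)*y/3) + C2*exp(sqrt(3)*sqrt(k)*y/3)


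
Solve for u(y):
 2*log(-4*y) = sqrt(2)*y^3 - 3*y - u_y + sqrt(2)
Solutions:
 u(y) = C1 + sqrt(2)*y^4/4 - 3*y^2/2 - 2*y*log(-y) + y*(-4*log(2) + sqrt(2) + 2)


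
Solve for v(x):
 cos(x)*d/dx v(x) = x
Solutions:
 v(x) = C1 + Integral(x/cos(x), x)


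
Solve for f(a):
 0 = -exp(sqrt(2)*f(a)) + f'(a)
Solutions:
 f(a) = sqrt(2)*(2*log(-1/(C1 + a)) - log(2))/4


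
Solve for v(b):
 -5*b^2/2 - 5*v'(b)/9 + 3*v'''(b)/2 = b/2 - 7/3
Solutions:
 v(b) = C1 + C2*exp(-sqrt(30)*b/9) + C3*exp(sqrt(30)*b/9) - 3*b^3/2 - 9*b^2/20 - 201*b/10


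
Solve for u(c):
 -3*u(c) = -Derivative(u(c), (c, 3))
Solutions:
 u(c) = C3*exp(3^(1/3)*c) + (C1*sin(3^(5/6)*c/2) + C2*cos(3^(5/6)*c/2))*exp(-3^(1/3)*c/2)


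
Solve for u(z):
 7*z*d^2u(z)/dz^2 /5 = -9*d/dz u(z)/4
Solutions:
 u(z) = C1 + C2/z^(17/28)


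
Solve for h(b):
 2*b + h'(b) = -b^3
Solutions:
 h(b) = C1 - b^4/4 - b^2


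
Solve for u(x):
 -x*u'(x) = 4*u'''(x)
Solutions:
 u(x) = C1 + Integral(C2*airyai(-2^(1/3)*x/2) + C3*airybi(-2^(1/3)*x/2), x)


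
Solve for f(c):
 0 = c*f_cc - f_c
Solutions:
 f(c) = C1 + C2*c^2


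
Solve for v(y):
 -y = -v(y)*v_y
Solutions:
 v(y) = -sqrt(C1 + y^2)
 v(y) = sqrt(C1 + y^2)


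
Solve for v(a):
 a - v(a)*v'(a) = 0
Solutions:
 v(a) = -sqrt(C1 + a^2)
 v(a) = sqrt(C1 + a^2)


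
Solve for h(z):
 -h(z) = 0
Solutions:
 h(z) = 0


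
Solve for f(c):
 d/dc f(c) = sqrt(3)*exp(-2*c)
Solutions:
 f(c) = C1 - sqrt(3)*exp(-2*c)/2


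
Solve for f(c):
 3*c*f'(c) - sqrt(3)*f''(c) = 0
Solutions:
 f(c) = C1 + C2*erfi(sqrt(2)*3^(1/4)*c/2)


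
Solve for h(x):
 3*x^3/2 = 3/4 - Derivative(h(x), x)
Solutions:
 h(x) = C1 - 3*x^4/8 + 3*x/4


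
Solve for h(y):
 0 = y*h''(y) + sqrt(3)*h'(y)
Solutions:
 h(y) = C1 + C2*y^(1 - sqrt(3))


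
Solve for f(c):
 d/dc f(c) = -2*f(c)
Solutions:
 f(c) = C1*exp(-2*c)


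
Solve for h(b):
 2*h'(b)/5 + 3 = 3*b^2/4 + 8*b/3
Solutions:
 h(b) = C1 + 5*b^3/8 + 10*b^2/3 - 15*b/2


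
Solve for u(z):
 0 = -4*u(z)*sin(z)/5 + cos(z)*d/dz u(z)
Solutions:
 u(z) = C1/cos(z)^(4/5)


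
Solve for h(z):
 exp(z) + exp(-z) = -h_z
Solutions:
 h(z) = C1 - 2*sinh(z)


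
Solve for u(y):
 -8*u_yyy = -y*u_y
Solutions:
 u(y) = C1 + Integral(C2*airyai(y/2) + C3*airybi(y/2), y)


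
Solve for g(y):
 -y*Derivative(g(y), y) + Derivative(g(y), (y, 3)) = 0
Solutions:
 g(y) = C1 + Integral(C2*airyai(y) + C3*airybi(y), y)


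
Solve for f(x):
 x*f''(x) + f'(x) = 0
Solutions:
 f(x) = C1 + C2*log(x)


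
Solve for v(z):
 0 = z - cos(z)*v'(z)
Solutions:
 v(z) = C1 + Integral(z/cos(z), z)


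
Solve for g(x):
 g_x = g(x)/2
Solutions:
 g(x) = C1*exp(x/2)


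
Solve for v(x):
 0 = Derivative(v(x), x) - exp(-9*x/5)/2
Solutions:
 v(x) = C1 - 5*exp(-9*x/5)/18


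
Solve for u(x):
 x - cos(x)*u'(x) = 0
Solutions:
 u(x) = C1 + Integral(x/cos(x), x)


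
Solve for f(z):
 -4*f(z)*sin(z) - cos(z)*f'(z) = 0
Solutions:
 f(z) = C1*cos(z)^4


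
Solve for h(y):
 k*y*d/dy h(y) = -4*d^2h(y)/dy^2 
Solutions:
 h(y) = Piecewise((-sqrt(2)*sqrt(pi)*C1*erf(sqrt(2)*sqrt(k)*y/4)/sqrt(k) - C2, (k > 0) | (k < 0)), (-C1*y - C2, True))


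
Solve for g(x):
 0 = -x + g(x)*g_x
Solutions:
 g(x) = -sqrt(C1 + x^2)
 g(x) = sqrt(C1 + x^2)


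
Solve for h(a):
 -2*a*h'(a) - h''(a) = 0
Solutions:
 h(a) = C1 + C2*erf(a)


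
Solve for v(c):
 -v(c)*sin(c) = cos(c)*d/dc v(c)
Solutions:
 v(c) = C1*cos(c)


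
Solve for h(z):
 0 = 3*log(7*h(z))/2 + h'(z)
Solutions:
 2*Integral(1/(log(_y) + log(7)), (_y, h(z)))/3 = C1 - z


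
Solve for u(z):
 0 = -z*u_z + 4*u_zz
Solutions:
 u(z) = C1 + C2*erfi(sqrt(2)*z/4)


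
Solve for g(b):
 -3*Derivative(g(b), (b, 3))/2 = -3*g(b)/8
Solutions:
 g(b) = C3*exp(2^(1/3)*b/2) + (C1*sin(2^(1/3)*sqrt(3)*b/4) + C2*cos(2^(1/3)*sqrt(3)*b/4))*exp(-2^(1/3)*b/4)


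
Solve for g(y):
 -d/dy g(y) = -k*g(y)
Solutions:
 g(y) = C1*exp(k*y)


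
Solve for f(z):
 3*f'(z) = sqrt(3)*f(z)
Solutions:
 f(z) = C1*exp(sqrt(3)*z/3)


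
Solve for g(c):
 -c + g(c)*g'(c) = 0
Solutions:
 g(c) = -sqrt(C1 + c^2)
 g(c) = sqrt(C1 + c^2)


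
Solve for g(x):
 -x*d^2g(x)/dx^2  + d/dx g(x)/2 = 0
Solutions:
 g(x) = C1 + C2*x^(3/2)


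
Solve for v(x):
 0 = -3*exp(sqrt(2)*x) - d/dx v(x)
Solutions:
 v(x) = C1 - 3*sqrt(2)*exp(sqrt(2)*x)/2


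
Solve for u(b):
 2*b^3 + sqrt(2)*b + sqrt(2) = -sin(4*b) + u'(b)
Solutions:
 u(b) = C1 + b^4/2 + sqrt(2)*b^2/2 + sqrt(2)*b - cos(4*b)/4


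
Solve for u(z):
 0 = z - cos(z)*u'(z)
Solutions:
 u(z) = C1 + Integral(z/cos(z), z)


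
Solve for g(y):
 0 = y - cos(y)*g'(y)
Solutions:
 g(y) = C1 + Integral(y/cos(y), y)


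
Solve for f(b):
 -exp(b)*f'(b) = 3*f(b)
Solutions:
 f(b) = C1*exp(3*exp(-b))


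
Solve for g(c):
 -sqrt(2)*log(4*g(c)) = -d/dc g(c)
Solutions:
 -sqrt(2)*Integral(1/(log(_y) + 2*log(2)), (_y, g(c)))/2 = C1 - c


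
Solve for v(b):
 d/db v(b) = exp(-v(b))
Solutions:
 v(b) = log(C1 + b)


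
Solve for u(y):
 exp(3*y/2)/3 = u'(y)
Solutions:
 u(y) = C1 + 2*exp(3*y/2)/9


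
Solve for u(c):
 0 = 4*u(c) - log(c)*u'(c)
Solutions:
 u(c) = C1*exp(4*li(c))


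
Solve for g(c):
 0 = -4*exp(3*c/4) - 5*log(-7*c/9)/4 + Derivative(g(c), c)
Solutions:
 g(c) = C1 + 5*c*log(-c)/4 + 5*c*(-2*log(3) - 1 + log(7))/4 + 16*exp(3*c/4)/3


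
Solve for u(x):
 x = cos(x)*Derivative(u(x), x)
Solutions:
 u(x) = C1 + Integral(x/cos(x), x)


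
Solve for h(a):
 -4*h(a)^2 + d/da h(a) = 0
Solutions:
 h(a) = -1/(C1 + 4*a)


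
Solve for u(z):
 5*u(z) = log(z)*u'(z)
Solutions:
 u(z) = C1*exp(5*li(z))


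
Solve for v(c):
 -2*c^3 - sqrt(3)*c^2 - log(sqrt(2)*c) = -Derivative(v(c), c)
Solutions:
 v(c) = C1 + c^4/2 + sqrt(3)*c^3/3 + c*log(c) - c + c*log(2)/2


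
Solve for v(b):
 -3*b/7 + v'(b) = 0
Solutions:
 v(b) = C1 + 3*b^2/14


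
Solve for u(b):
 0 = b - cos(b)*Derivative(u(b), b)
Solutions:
 u(b) = C1 + Integral(b/cos(b), b)


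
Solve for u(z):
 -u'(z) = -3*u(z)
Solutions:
 u(z) = C1*exp(3*z)


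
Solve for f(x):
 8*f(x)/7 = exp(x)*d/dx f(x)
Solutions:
 f(x) = C1*exp(-8*exp(-x)/7)


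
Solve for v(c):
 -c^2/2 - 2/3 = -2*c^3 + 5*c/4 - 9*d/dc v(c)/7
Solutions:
 v(c) = C1 - 7*c^4/18 + 7*c^3/54 + 35*c^2/72 + 14*c/27


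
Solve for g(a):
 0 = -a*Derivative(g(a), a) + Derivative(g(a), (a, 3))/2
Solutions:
 g(a) = C1 + Integral(C2*airyai(2^(1/3)*a) + C3*airybi(2^(1/3)*a), a)


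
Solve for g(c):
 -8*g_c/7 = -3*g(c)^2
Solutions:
 g(c) = -8/(C1 + 21*c)


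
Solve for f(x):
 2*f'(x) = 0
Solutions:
 f(x) = C1


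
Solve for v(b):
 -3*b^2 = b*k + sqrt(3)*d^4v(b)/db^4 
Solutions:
 v(b) = C1 + C2*b + C3*b^2 + C4*b^3 - sqrt(3)*b^6/360 - sqrt(3)*b^5*k/360


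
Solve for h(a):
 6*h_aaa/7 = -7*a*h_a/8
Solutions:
 h(a) = C1 + Integral(C2*airyai(-42^(2/3)*a/12) + C3*airybi(-42^(2/3)*a/12), a)


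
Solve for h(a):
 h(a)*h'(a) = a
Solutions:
 h(a) = -sqrt(C1 + a^2)
 h(a) = sqrt(C1 + a^2)


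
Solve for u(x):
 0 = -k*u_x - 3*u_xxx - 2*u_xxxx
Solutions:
 u(x) = C1 + C2*exp(-x*((2*k + sqrt((2*k + 1)^2 - 1) + 1)^(1/3) + 1 + (2*k + sqrt((2*k + 1)^2 - 1) + 1)^(-1/3))/2) + C3*exp(x*((2*k + sqrt((2*k + 1)^2 - 1) + 1)^(1/3)/4 - sqrt(3)*I*(2*k + sqrt((2*k + 1)^2 - 1) + 1)^(1/3)/4 - 1/2 - 1/((-1 + sqrt(3)*I)*(2*k + sqrt((2*k + 1)^2 - 1) + 1)^(1/3)))) + C4*exp(x*((2*k + sqrt((2*k + 1)^2 - 1) + 1)^(1/3)/4 + sqrt(3)*I*(2*k + sqrt((2*k + 1)^2 - 1) + 1)^(1/3)/4 - 1/2 + 1/((1 + sqrt(3)*I)*(2*k + sqrt((2*k + 1)^2 - 1) + 1)^(1/3))))


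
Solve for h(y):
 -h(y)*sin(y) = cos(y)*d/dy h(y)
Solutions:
 h(y) = C1*cos(y)


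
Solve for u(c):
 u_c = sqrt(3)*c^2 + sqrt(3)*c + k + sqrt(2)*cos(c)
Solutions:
 u(c) = C1 + sqrt(3)*c^3/3 + sqrt(3)*c^2/2 + c*k + sqrt(2)*sin(c)


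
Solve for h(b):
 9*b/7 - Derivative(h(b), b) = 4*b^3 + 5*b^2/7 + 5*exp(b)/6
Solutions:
 h(b) = C1 - b^4 - 5*b^3/21 + 9*b^2/14 - 5*exp(b)/6


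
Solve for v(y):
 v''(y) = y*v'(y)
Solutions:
 v(y) = C1 + C2*erfi(sqrt(2)*y/2)


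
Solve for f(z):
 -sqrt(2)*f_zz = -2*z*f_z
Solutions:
 f(z) = C1 + C2*erfi(2^(3/4)*z/2)


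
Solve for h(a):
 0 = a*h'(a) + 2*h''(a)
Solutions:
 h(a) = C1 + C2*erf(a/2)


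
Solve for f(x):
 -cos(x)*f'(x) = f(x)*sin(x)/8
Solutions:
 f(x) = C1*cos(x)^(1/8)


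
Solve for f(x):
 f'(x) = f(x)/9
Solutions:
 f(x) = C1*exp(x/9)


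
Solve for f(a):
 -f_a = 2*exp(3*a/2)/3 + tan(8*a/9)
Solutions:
 f(a) = C1 - 4*exp(3*a/2)/9 + 9*log(cos(8*a/9))/8


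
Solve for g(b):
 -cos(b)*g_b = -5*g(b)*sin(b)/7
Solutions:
 g(b) = C1/cos(b)^(5/7)


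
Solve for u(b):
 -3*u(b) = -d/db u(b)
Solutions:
 u(b) = C1*exp(3*b)


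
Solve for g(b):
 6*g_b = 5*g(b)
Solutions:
 g(b) = C1*exp(5*b/6)


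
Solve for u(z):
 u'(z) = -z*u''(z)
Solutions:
 u(z) = C1 + C2*log(z)


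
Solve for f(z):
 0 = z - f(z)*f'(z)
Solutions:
 f(z) = -sqrt(C1 + z^2)
 f(z) = sqrt(C1 + z^2)


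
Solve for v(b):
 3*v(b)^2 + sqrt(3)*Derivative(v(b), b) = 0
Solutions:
 v(b) = 1/(C1 + sqrt(3)*b)


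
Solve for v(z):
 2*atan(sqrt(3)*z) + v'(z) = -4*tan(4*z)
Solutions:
 v(z) = C1 - 2*z*atan(sqrt(3)*z) + sqrt(3)*log(3*z^2 + 1)/3 + log(cos(4*z))


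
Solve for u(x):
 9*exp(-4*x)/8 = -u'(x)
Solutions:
 u(x) = C1 + 9*exp(-4*x)/32


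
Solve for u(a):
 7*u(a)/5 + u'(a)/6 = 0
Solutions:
 u(a) = C1*exp(-42*a/5)


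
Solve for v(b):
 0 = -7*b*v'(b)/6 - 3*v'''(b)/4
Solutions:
 v(b) = C1 + Integral(C2*airyai(-42^(1/3)*b/3) + C3*airybi(-42^(1/3)*b/3), b)


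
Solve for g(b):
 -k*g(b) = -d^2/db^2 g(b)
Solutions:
 g(b) = C1*exp(-b*sqrt(k)) + C2*exp(b*sqrt(k))


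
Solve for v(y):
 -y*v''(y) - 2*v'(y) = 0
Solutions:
 v(y) = C1 + C2/y


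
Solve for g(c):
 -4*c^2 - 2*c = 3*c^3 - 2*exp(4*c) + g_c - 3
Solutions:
 g(c) = C1 - 3*c^4/4 - 4*c^3/3 - c^2 + 3*c + exp(4*c)/2


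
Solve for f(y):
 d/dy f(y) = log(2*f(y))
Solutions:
 -Integral(1/(log(_y) + log(2)), (_y, f(y))) = C1 - y


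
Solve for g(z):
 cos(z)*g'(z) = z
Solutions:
 g(z) = C1 + Integral(z/cos(z), z)


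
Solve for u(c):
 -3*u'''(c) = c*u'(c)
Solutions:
 u(c) = C1 + Integral(C2*airyai(-3^(2/3)*c/3) + C3*airybi(-3^(2/3)*c/3), c)


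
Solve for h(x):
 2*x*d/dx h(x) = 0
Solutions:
 h(x) = C1


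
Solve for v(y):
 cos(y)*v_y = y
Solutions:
 v(y) = C1 + Integral(y/cos(y), y)


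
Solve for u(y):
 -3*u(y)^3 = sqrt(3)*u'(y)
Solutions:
 u(y) = -sqrt(2)*sqrt(-1/(C1 - sqrt(3)*y))/2
 u(y) = sqrt(2)*sqrt(-1/(C1 - sqrt(3)*y))/2


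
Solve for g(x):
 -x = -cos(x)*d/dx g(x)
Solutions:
 g(x) = C1 + Integral(x/cos(x), x)


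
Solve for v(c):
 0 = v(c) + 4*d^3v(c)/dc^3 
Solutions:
 v(c) = C3*exp(-2^(1/3)*c/2) + (C1*sin(2^(1/3)*sqrt(3)*c/4) + C2*cos(2^(1/3)*sqrt(3)*c/4))*exp(2^(1/3)*c/4)


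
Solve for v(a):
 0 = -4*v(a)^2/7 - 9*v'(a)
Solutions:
 v(a) = 63/(C1 + 4*a)


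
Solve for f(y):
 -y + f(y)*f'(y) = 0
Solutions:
 f(y) = -sqrt(C1 + y^2)
 f(y) = sqrt(C1 + y^2)


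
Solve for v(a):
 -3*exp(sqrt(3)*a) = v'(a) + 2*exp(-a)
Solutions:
 v(a) = C1 - sqrt(3)*exp(sqrt(3)*a) + 2*exp(-a)


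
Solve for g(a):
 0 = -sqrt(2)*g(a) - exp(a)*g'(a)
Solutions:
 g(a) = C1*exp(sqrt(2)*exp(-a))


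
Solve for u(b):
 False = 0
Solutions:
 u(b) = C1 - 3*b*asin(b/3)/5 + zoo*b - 3*sqrt(9 - b^2)/5


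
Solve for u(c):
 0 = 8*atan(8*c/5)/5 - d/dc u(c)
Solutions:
 u(c) = C1 + 8*c*atan(8*c/5)/5 - log(64*c^2 + 25)/2


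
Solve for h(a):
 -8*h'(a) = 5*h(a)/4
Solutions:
 h(a) = C1*exp(-5*a/32)


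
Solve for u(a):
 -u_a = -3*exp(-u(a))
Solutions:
 u(a) = log(C1 + 3*a)


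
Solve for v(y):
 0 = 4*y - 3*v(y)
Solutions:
 v(y) = 4*y/3


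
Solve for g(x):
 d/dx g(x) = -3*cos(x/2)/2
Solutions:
 g(x) = C1 - 3*sin(x/2)


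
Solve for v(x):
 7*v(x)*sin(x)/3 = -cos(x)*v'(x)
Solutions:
 v(x) = C1*cos(x)^(7/3)


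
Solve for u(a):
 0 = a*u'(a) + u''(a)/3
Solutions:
 u(a) = C1 + C2*erf(sqrt(6)*a/2)


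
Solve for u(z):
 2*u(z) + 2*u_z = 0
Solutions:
 u(z) = C1*exp(-z)


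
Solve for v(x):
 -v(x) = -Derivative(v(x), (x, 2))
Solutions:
 v(x) = C1*exp(-x) + C2*exp(x)


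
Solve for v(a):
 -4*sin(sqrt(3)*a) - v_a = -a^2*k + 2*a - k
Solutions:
 v(a) = C1 + a^3*k/3 - a^2 + a*k + 4*sqrt(3)*cos(sqrt(3)*a)/3


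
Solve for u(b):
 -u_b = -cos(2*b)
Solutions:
 u(b) = C1 + sin(2*b)/2


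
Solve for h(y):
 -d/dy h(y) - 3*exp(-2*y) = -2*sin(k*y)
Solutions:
 h(y) = C1 + 3*exp(-2*y)/2 - 2*cos(k*y)/k


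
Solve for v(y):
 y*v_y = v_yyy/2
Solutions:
 v(y) = C1 + Integral(C2*airyai(2^(1/3)*y) + C3*airybi(2^(1/3)*y), y)


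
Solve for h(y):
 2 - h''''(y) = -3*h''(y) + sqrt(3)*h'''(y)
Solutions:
 h(y) = C1 + C2*y + C3*exp(y*(-sqrt(3) + sqrt(15))/2) + C4*exp(-y*(sqrt(3) + sqrt(15))/2) - y^2/3


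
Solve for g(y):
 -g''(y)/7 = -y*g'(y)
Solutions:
 g(y) = C1 + C2*erfi(sqrt(14)*y/2)


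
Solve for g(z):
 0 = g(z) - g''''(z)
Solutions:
 g(z) = C1*exp(-z) + C2*exp(z) + C3*sin(z) + C4*cos(z)


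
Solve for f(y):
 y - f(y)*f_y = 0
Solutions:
 f(y) = -sqrt(C1 + y^2)
 f(y) = sqrt(C1 + y^2)


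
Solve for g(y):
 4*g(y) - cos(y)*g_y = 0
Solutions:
 g(y) = C1*(sin(y)^2 + 2*sin(y) + 1)/(sin(y)^2 - 2*sin(y) + 1)


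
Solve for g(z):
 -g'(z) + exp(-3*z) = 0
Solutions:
 g(z) = C1 - exp(-3*z)/3


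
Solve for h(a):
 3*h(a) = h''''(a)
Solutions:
 h(a) = C1*exp(-3^(1/4)*a) + C2*exp(3^(1/4)*a) + C3*sin(3^(1/4)*a) + C4*cos(3^(1/4)*a)


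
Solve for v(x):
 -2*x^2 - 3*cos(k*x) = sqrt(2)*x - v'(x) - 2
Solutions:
 v(x) = C1 + 2*x^3/3 + sqrt(2)*x^2/2 - 2*x + 3*sin(k*x)/k


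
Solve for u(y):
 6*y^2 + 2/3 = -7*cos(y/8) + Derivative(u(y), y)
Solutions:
 u(y) = C1 + 2*y^3 + 2*y/3 + 56*sin(y/8)


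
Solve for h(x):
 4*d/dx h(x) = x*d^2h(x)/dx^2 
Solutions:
 h(x) = C1 + C2*x^5


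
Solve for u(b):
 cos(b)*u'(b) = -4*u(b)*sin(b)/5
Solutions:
 u(b) = C1*cos(b)^(4/5)


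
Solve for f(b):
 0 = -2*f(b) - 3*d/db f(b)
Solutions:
 f(b) = C1*exp(-2*b/3)


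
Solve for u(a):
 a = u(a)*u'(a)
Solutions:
 u(a) = -sqrt(C1 + a^2)
 u(a) = sqrt(C1 + a^2)


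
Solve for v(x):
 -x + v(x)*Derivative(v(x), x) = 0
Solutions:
 v(x) = -sqrt(C1 + x^2)
 v(x) = sqrt(C1 + x^2)


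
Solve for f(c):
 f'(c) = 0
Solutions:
 f(c) = C1


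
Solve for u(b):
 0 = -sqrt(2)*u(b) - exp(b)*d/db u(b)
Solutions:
 u(b) = C1*exp(sqrt(2)*exp(-b))


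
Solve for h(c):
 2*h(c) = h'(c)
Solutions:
 h(c) = C1*exp(2*c)


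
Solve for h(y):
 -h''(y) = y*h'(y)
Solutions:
 h(y) = C1 + C2*erf(sqrt(2)*y/2)


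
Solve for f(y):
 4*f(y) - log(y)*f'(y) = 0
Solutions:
 f(y) = C1*exp(4*li(y))


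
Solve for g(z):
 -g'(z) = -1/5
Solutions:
 g(z) = C1 + z/5


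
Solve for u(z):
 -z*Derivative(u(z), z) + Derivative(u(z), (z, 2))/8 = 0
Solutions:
 u(z) = C1 + C2*erfi(2*z)


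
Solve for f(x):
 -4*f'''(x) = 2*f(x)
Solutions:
 f(x) = C3*exp(-2^(2/3)*x/2) + (C1*sin(2^(2/3)*sqrt(3)*x/4) + C2*cos(2^(2/3)*sqrt(3)*x/4))*exp(2^(2/3)*x/4)


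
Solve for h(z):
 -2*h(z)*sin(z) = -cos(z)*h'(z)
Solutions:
 h(z) = C1/cos(z)^2


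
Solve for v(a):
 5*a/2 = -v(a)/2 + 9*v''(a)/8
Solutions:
 v(a) = C1*exp(-2*a/3) + C2*exp(2*a/3) - 5*a


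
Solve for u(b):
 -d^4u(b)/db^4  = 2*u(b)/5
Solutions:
 u(b) = (C1*sin(10^(3/4)*b/10) + C2*cos(10^(3/4)*b/10))*exp(-10^(3/4)*b/10) + (C3*sin(10^(3/4)*b/10) + C4*cos(10^(3/4)*b/10))*exp(10^(3/4)*b/10)


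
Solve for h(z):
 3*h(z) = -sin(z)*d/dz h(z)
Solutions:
 h(z) = C1*(cos(z) + 1)^(3/2)/(cos(z) - 1)^(3/2)


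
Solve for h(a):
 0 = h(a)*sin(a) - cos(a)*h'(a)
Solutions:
 h(a) = C1/cos(a)


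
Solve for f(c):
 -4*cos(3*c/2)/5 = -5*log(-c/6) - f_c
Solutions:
 f(c) = C1 - 5*c*log(-c) + 5*c + 5*c*log(6) + 8*sin(3*c/2)/15


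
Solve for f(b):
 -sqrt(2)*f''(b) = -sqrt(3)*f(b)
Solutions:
 f(b) = C1*exp(-2^(3/4)*3^(1/4)*b/2) + C2*exp(2^(3/4)*3^(1/4)*b/2)


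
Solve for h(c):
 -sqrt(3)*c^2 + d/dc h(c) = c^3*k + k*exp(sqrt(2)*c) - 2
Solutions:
 h(c) = C1 + c^4*k/4 + sqrt(3)*c^3/3 - 2*c + sqrt(2)*k*exp(sqrt(2)*c)/2


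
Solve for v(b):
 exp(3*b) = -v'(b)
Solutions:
 v(b) = C1 - exp(3*b)/3


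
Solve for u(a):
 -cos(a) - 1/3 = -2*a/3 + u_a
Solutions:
 u(a) = C1 + a^2/3 - a/3 - sin(a)


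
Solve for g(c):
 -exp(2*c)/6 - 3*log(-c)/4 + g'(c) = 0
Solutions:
 g(c) = C1 + 3*c*log(-c)/4 - 3*c/4 + exp(2*c)/12


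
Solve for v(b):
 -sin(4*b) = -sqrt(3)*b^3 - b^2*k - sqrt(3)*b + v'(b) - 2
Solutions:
 v(b) = C1 + sqrt(3)*b^4/4 + b^3*k/3 + sqrt(3)*b^2/2 + 2*b + cos(4*b)/4


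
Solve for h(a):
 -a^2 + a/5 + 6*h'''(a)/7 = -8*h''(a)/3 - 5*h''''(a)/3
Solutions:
 h(a) = C1 + C2*a + a^4/32 - 59*a^3/1120 - 5757*a^2/31360 + (C3*sin(sqrt(1879)*a/35) + C4*cos(sqrt(1879)*a/35))*exp(-9*a/35)


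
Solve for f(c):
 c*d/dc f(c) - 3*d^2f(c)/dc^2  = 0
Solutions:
 f(c) = C1 + C2*erfi(sqrt(6)*c/6)


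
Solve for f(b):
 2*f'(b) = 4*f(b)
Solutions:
 f(b) = C1*exp(2*b)


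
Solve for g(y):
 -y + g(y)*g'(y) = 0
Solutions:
 g(y) = -sqrt(C1 + y^2)
 g(y) = sqrt(C1 + y^2)


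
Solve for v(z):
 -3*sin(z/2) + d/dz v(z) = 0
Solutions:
 v(z) = C1 - 6*cos(z/2)


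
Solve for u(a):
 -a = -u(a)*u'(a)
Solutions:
 u(a) = -sqrt(C1 + a^2)
 u(a) = sqrt(C1 + a^2)


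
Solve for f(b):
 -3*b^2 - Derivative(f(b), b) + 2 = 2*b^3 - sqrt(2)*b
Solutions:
 f(b) = C1 - b^4/2 - b^3 + sqrt(2)*b^2/2 + 2*b


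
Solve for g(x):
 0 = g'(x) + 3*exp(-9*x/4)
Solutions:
 g(x) = C1 + 4*exp(-9*x/4)/3


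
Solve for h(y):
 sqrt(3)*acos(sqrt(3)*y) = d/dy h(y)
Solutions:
 h(y) = C1 + sqrt(3)*(y*acos(sqrt(3)*y) - sqrt(3)*sqrt(1 - 3*y^2)/3)


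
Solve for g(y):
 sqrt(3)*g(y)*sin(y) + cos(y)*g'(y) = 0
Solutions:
 g(y) = C1*cos(y)^(sqrt(3))


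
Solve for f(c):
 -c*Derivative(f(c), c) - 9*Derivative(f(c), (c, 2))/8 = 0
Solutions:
 f(c) = C1 + C2*erf(2*c/3)


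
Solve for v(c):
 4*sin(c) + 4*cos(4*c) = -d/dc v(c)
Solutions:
 v(c) = C1 - sin(4*c) + 4*cos(c)


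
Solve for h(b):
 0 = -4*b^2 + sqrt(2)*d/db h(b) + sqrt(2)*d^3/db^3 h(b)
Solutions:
 h(b) = C1 + C2*sin(b) + C3*cos(b) + 2*sqrt(2)*b^3/3 - 4*sqrt(2)*b


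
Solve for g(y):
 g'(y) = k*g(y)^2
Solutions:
 g(y) = -1/(C1 + k*y)


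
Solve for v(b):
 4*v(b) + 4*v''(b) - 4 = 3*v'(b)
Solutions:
 v(b) = (C1*sin(sqrt(55)*b/8) + C2*cos(sqrt(55)*b/8))*exp(3*b/8) + 1


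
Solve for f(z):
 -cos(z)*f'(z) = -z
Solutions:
 f(z) = C1 + Integral(z/cos(z), z)


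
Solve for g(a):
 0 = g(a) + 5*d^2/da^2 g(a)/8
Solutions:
 g(a) = C1*sin(2*sqrt(10)*a/5) + C2*cos(2*sqrt(10)*a/5)


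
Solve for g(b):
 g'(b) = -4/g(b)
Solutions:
 g(b) = -sqrt(C1 - 8*b)
 g(b) = sqrt(C1 - 8*b)


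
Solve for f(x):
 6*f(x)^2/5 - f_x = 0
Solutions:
 f(x) = -5/(C1 + 6*x)


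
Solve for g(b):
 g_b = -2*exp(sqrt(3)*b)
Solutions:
 g(b) = C1 - 2*sqrt(3)*exp(sqrt(3)*b)/3


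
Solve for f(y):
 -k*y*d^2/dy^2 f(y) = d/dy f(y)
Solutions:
 f(y) = C1 + y^(((re(k) - 1)*re(k) + im(k)^2)/(re(k)^2 + im(k)^2))*(C2*sin(log(y)*Abs(im(k))/(re(k)^2 + im(k)^2)) + C3*cos(log(y)*im(k)/(re(k)^2 + im(k)^2)))


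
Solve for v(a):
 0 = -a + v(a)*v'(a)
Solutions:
 v(a) = -sqrt(C1 + a^2)
 v(a) = sqrt(C1 + a^2)


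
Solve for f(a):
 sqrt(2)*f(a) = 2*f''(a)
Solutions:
 f(a) = C1*exp(-2^(3/4)*a/2) + C2*exp(2^(3/4)*a/2)


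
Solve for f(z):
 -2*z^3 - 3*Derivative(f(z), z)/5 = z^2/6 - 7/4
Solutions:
 f(z) = C1 - 5*z^4/6 - 5*z^3/54 + 35*z/12


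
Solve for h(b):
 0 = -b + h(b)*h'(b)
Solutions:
 h(b) = -sqrt(C1 + b^2)
 h(b) = sqrt(C1 + b^2)


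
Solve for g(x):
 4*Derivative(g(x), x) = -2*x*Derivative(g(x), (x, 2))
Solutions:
 g(x) = C1 + C2/x


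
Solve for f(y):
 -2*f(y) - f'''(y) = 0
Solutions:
 f(y) = C3*exp(-2^(1/3)*y) + (C1*sin(2^(1/3)*sqrt(3)*y/2) + C2*cos(2^(1/3)*sqrt(3)*y/2))*exp(2^(1/3)*y/2)


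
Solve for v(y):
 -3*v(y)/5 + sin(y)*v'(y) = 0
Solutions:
 v(y) = C1*(cos(y) - 1)^(3/10)/(cos(y) + 1)^(3/10)


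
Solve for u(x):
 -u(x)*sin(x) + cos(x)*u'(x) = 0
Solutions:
 u(x) = C1/cos(x)


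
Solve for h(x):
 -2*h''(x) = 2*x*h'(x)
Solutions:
 h(x) = C1 + C2*erf(sqrt(2)*x/2)


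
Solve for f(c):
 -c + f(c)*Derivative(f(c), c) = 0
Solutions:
 f(c) = -sqrt(C1 + c^2)
 f(c) = sqrt(C1 + c^2)


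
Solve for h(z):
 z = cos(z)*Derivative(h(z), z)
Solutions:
 h(z) = C1 + Integral(z/cos(z), z)


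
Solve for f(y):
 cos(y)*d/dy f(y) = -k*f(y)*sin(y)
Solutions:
 f(y) = C1*exp(k*log(cos(y)))


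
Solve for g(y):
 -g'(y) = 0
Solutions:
 g(y) = C1


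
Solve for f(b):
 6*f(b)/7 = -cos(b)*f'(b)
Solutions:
 f(b) = C1*(sin(b) - 1)^(3/7)/(sin(b) + 1)^(3/7)


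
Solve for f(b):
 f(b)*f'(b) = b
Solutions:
 f(b) = -sqrt(C1 + b^2)
 f(b) = sqrt(C1 + b^2)


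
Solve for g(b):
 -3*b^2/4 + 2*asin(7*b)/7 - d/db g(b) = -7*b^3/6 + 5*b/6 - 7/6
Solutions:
 g(b) = C1 + 7*b^4/24 - b^3/4 - 5*b^2/12 + 2*b*asin(7*b)/7 + 7*b/6 + 2*sqrt(1 - 49*b^2)/49


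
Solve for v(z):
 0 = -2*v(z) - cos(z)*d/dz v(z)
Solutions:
 v(z) = C1*(sin(z) - 1)/(sin(z) + 1)


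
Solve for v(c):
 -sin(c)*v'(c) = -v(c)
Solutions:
 v(c) = C1*sqrt(cos(c) - 1)/sqrt(cos(c) + 1)


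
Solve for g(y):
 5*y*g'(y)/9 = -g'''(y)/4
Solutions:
 g(y) = C1 + Integral(C2*airyai(-60^(1/3)*y/3) + C3*airybi(-60^(1/3)*y/3), y)


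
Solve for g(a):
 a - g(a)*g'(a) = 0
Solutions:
 g(a) = -sqrt(C1 + a^2)
 g(a) = sqrt(C1 + a^2)


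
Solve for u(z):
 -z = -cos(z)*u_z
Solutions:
 u(z) = C1 + Integral(z/cos(z), z)


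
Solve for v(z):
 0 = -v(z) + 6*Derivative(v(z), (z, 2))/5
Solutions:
 v(z) = C1*exp(-sqrt(30)*z/6) + C2*exp(sqrt(30)*z/6)


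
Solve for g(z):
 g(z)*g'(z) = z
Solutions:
 g(z) = -sqrt(C1 + z^2)
 g(z) = sqrt(C1 + z^2)


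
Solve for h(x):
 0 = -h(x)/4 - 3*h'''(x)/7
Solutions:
 h(x) = C3*exp(x*(-126^(1/3) + 3*14^(1/3)*3^(2/3))/24)*sin(14^(1/3)*3^(1/6)*x/4) + C4*exp(x*(-126^(1/3) + 3*14^(1/3)*3^(2/3))/24)*cos(14^(1/3)*3^(1/6)*x/4) + C5*exp(-x*(126^(1/3) + 3*14^(1/3)*3^(2/3))/24) + (C1*sin(14^(1/3)*3^(1/6)*x/4) + C2*cos(14^(1/3)*3^(1/6)*x/4))*exp(126^(1/3)*x/12)


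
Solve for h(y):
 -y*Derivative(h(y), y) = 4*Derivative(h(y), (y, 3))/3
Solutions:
 h(y) = C1 + Integral(C2*airyai(-6^(1/3)*y/2) + C3*airybi(-6^(1/3)*y/2), y)
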